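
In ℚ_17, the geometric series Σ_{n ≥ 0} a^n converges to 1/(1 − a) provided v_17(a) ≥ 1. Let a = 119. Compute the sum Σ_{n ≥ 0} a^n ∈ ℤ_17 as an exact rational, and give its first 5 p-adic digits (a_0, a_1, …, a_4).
Σ a^n = 1/(1 − a) = -1/118;  first 5 digits = (1, 7, 15, 5, 7)

v_17(a) = 1 ≥ 1, so the series converges in ℤ_17 to 1/(1 − a) = 1/(1 − 119) = -1/118. Expand this rational in ℤ_17: compute digits iteratively via d_i = x_i mod 17, x_{i+1} = (x_i − d_i)/17. The first 5 digits are (1, 7, 15, 5, 7).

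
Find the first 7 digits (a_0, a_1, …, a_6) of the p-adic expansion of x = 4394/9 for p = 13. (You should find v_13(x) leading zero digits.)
(a_0, …, a_6) = (0, 0, 0, 6, 1, 10, 5)

v_13(4394/9) = 3, so a_0 = ... = a_2 = 0. Factor out: x = 13^3 · u with u = 2/9 a unit in ℤ_13. Expand u iteratively via a_{v+i} = u_i mod 13, u_{i+1} = (u_i − a_{v+i})/13:
  u_0 = 2/9;  a_3 = 6;  u_1 = (u_0 − 6)/13 = -4/9
  u_1 = -4/9;  a_4 = 1;  u_2 = (u_1 − 1)/13 = -1/9
  u_2 = -1/9;  a_5 = 10;  u_3 = (u_2 − 10)/13 = -7/9
  u_3 = -7/9;  a_6 = 5;  u_4 = (u_3 − 5)/13 = -4/9
Digits: (0, 0, 0, 6, 1, 10, 5).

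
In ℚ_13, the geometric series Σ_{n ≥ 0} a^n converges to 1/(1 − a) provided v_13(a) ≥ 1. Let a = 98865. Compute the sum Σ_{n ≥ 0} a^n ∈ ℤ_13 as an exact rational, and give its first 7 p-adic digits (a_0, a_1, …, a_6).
Σ a^n = 1/(1 − a) = -1/98864;  first 7 digits = (1, 0, 0, 6, 3, 0, 10)

v_13(a) = 3 ≥ 1, so the series converges in ℤ_13 to 1/(1 − a) = 1/(1 − 98865) = -1/98864. Expand this rational in ℤ_13: compute digits iteratively via d_i = x_i mod 13, x_{i+1} = (x_i − d_i)/13. The first 7 digits are (1, 0, 0, 6, 3, 0, 10).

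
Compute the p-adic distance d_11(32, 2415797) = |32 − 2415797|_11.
d_11(32, 2415797) = 1/161051

Step 1 — x − y = 32 − 2415797 = -2415765. Step 2 — v_11(-2415765) = 5 (factor: -2415765 = −(11^5 · 15); the sign does not affect v_p). Step 3 — |x − y|_11 = 11^{-5} = 1/161051.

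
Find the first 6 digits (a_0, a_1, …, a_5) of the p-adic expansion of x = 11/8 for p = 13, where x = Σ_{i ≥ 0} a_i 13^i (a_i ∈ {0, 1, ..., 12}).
(a_0, …, a_5) = (3, 8, 1, 8, 1, 8)

v_13(11/8) = 0 (numerator and denominator both coprime to 13), so x ∈ ℤ_13^×. Compute digits iteratively via a_i = x_i mod 13, x_{i+1} = (x_i − a_i)/13, with x_0 = x:
  x_0 = 11/8;  a_0 = 3;  x_1 = (x_0 − 3)/13 = -1/8
  x_1 = -1/8;  a_1 = 8;  x_2 = (x_1 − 8)/13 = -5/8
  x_2 = -5/8;  a_2 = 1;  x_3 = (x_2 − 1)/13 = -1/8
  x_3 = -1/8;  a_3 = 8;  x_4 = (x_3 − 8)/13 = -5/8
  x_4 = -5/8;  a_4 = 1;  x_5 = (x_4 − 1)/13 = -1/8
  x_5 = -1/8;  a_5 = 8;  x_6 = (x_5 − 8)/13 = -5/8
Digits: (3, 8, 1, 8, 1, 8).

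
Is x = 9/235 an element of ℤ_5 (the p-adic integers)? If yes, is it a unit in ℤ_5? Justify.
x ∉ ℤ_5 (v_5(x) = -1 < 0)

ℤ_5 = {x ∈ ℚ_5 : v_5(x) ≥ 0} and ℤ_5^× = {x ∈ ℤ_5 : v_5(x) = 0}. Here v_5(9/235) = v_5(num) − v_5(den) = -1; compare against these criteria.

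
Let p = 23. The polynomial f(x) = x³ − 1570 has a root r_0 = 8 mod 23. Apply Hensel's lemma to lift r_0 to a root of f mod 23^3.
r_2 = 3182 (mod 12167)

Hensel: r_{i+1} = r_i − f(r_i)/f′(r_i) mod 23^{i+2}, where f′(x) = 3x². Iterate:
  r_0 = 8 (mod 23)
  r_1 = 8 (mod 529)
  r_2 = 3182 (mod 12167)
Final: r = 3182 with f(r) ≡ 0 mod 23^3.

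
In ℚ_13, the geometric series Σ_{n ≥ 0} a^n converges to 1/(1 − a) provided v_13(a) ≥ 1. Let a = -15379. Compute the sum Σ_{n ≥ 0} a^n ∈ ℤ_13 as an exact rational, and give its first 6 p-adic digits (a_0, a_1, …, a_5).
Σ a^n = 1/(1 − a) = 1/15380;  first 6 digits = (1, 0, 0, 6, 12, 12)

v_13(a) = 3 ≥ 1, so the series converges in ℤ_13 to 1/(1 − a) = 1/(1 − (-15379)) = 1/15380. Expand this rational in ℤ_13: compute digits iteratively via d_i = x_i mod 13, x_{i+1} = (x_i − d_i)/13. The first 6 digits are (1, 0, 0, 6, 12, 12).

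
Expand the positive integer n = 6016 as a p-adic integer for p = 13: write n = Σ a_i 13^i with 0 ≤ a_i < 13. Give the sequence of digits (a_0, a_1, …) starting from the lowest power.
(a_0, a_1, …) = (10, 7, 9, 2)

Repeated division by 13 gives the digits low-to-high: 6016 = 10 + 7·13^1 + 9·13^2 + 2·13^3. Digit sequence: (10, 7, 9, 2).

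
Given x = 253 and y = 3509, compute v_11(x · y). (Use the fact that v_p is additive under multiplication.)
v_11(887777) = 3

v_p(x) = 1 (factor: 253 = 11^1 · 23); v_p(y) = 2 (factor: 3509 = 11^2 · 29). Additivity: v_p(xy) = v_p(x) + v_p(y) = 1 + 2 = 3. (Direct check: xy = 887777 = 11^3 · (667).)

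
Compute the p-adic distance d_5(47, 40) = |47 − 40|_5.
d_5(47, 40) = 1

Step 1 — x − y = 47 − 40 = 7. Step 2 — v_5(7) = 0 (factor: 7 = (5^0 · 7); the sign does not affect v_p). Step 3 — |x − y|_5 = 5^{0} = 1.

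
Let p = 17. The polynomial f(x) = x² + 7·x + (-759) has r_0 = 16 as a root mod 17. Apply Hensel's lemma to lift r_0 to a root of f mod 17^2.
r_1 = 152 (mod 289)

Hensel: r_{i+1} = r_i − f(r_i)·(f′(r_i))^{-1} mod 17^{i+2}, f′(x) = 2x + 7. Iterate:
  r_0 = 16 (mod 17)
  r_1 = 152 (mod 289)
Final: r = 152 satisfies f(r) ≡ 0 mod 17^2.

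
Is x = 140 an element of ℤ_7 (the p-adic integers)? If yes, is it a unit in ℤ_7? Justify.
x ∈ ℤ_7 but not a unit; v_7(x) = 1 > 0

ℤ_7 = {x ∈ ℚ_7 : v_7(x) ≥ 0} and ℤ_7^× = {x ∈ ℤ_7 : v_7(x) = 0}. Here v_7(140) = v_7(num) − v_7(den) = 1; compare against these criteria.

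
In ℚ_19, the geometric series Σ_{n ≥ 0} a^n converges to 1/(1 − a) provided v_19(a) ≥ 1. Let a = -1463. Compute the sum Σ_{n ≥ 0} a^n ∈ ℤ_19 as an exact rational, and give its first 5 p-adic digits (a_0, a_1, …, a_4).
Σ a^n = 1/(1 − a) = 1/1464;  first 5 digits = (1, 18, 15, 6, 5)

v_19(a) = 1 ≥ 1, so the series converges in ℤ_19 to 1/(1 − a) = 1/(1 − (-1463)) = 1/1464. Expand this rational in ℤ_19: compute digits iteratively via d_i = x_i mod 19, x_{i+1} = (x_i − d_i)/19. The first 5 digits are (1, 18, 15, 6, 5).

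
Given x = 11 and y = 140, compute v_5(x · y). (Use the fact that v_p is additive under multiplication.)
v_5(1540) = 1

v_p(x) = 0 (factor: 11 = 5^0 · 11); v_p(y) = 1 (factor: 140 = 5^1 · 28). Additivity: v_p(xy) = v_p(x) + v_p(y) = 0 + 1 = 1. (Direct check: xy = 1540 = 5^1 · (308).)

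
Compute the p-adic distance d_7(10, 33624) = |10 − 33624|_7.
d_7(10, 33624) = 1/16807

Step 1 — x − y = 10 − 33624 = -33614. Step 2 — v_7(-33614) = 5 (factor: -33614 = −(7^5 · 2); the sign does not affect v_p). Step 3 — |x − y|_7 = 7^{-5} = 1/16807.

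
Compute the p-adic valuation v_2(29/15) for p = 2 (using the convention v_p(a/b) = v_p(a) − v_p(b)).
v_2(29/15) = 0

Factor powers of 2 from the numerator and denominator of the reduced fraction: 29 = 2^0 · 29 and 15 = 2^0 · 15. Apply v_p(a/b) = v_p(a) − v_p(b): v_2(29/15) = 0 − 0 = 0.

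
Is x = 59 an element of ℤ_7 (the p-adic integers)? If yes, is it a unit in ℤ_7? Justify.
x ∈ ℤ_7^× (unit); v_7(x) = 0

ℤ_7 = {x ∈ ℚ_7 : v_7(x) ≥ 0} and ℤ_7^× = {x ∈ ℤ_7 : v_7(x) = 0}. Here v_7(59) = v_7(num) − v_7(den) = 0; compare against these criteria.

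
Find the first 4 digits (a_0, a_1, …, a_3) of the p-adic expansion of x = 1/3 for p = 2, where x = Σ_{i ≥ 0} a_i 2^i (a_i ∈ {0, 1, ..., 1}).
(a_0, …, a_3) = (1, 1, 0, 1)

v_2(1/3) = 0 (numerator and denominator both coprime to 2), so x ∈ ℤ_2^×. Compute digits iteratively via a_i = x_i mod 2, x_{i+1} = (x_i − a_i)/2, with x_0 = x:
  x_0 = 1/3;  a_0 = 1;  x_1 = (x_0 − 1)/2 = -1/3
  x_1 = -1/3;  a_1 = 1;  x_2 = (x_1 − 1)/2 = -2/3
  x_2 = -2/3;  a_2 = 0;  x_3 = (x_2 − 0)/2 = -1/3
  x_3 = -1/3;  a_3 = 1;  x_4 = (x_3 − 1)/2 = -2/3
Digits: (1, 1, 0, 1).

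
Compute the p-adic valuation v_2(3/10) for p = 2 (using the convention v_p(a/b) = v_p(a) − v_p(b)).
v_2(3/10) = -1

Factor powers of 2 from the numerator and denominator of the reduced fraction: 3 = 2^0 · 3 and 10 = 2^1 · 5. Apply v_p(a/b) = v_p(a) − v_p(b): v_2(3/10) = 0 − 1 = -1.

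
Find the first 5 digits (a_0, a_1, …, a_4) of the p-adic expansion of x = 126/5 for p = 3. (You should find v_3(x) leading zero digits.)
(a_0, …, a_4) = (0, 0, 1, 0, 2)

v_3(126/5) = 2, so a_0 = ... = a_1 = 0. Factor out: x = 3^2 · u with u = 14/5 a unit in ℤ_3. Expand u iteratively via a_{v+i} = u_i mod 3, u_{i+1} = (u_i − a_{v+i})/3:
  u_0 = 14/5;  a_2 = 1;  u_1 = (u_0 − 1)/3 = 3/5
  u_1 = 3/5;  a_3 = 0;  u_2 = (u_1 − 0)/3 = 1/5
  u_2 = 1/5;  a_4 = 2;  u_3 = (u_2 − 2)/3 = -3/5
Digits: (0, 0, 1, 0, 2).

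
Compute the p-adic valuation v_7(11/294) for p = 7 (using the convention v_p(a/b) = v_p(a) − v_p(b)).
v_7(11/294) = -2

Factor powers of 7 from the numerator and denominator of the reduced fraction: 11 = 7^0 · 11 and 294 = 7^2 · 6. Apply v_p(a/b) = v_p(a) − v_p(b): v_7(11/294) = 0 − 2 = -2.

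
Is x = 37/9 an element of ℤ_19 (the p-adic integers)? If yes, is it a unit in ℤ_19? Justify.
x ∈ ℤ_19^× (unit); v_19(x) = 0

ℤ_19 = {x ∈ ℚ_19 : v_19(x) ≥ 0} and ℤ_19^× = {x ∈ ℤ_19 : v_19(x) = 0}. Here v_19(37/9) = v_19(num) − v_19(den) = 0; compare against these criteria.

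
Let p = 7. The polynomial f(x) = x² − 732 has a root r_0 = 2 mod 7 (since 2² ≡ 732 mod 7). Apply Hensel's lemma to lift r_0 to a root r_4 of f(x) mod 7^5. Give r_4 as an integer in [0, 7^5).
r_4 = 15570 (mod 16807)

Hensel's recurrence: r_{i+1} = r_i − f(r_i)·(f′(r_i))^{-1} mod 7^{i+2}, with f′(x) = 2x. Iterate:
  r_0 = 2 (mod 7)
  r_1 = 37 (mod 49)
  r_2 = 135 (mod 343)
  r_3 = 1164 (mod 2401)
  r_4 = 15570 (mod 16807)
Final: r_4 = 15570, and one checks f(r_4) ≡ 0 mod 7^5.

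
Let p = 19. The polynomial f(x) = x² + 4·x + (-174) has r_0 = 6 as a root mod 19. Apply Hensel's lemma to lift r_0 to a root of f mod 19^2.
r_1 = 329 (mod 361)

Hensel: r_{i+1} = r_i − f(r_i)·(f′(r_i))^{-1} mod 19^{i+2}, f′(x) = 2x + 4. Iterate:
  r_0 = 6 (mod 19)
  r_1 = 329 (mod 361)
Final: r = 329 satisfies f(r) ≡ 0 mod 19^2.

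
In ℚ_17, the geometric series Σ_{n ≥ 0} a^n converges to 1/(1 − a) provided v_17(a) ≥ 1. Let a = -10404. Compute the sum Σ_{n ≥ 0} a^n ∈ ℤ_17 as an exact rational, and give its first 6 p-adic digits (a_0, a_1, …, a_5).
Σ a^n = 1/(1 − a) = 1/10405;  first 6 digits = (1, 0, 15, 14, 3, 8)

v_17(a) = 2 ≥ 1, so the series converges in ℤ_17 to 1/(1 − a) = 1/(1 − (-10404)) = 1/10405. Expand this rational in ℤ_17: compute digits iteratively via d_i = x_i mod 17, x_{i+1} = (x_i − d_i)/17. The first 6 digits are (1, 0, 15, 14, 3, 8).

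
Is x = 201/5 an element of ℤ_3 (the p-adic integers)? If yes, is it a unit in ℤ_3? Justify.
x ∈ ℤ_3 but not a unit; v_3(x) = 1 > 0

ℤ_3 = {x ∈ ℚ_3 : v_3(x) ≥ 0} and ℤ_3^× = {x ∈ ℤ_3 : v_3(x) = 0}. Here v_3(201/5) = v_3(num) − v_3(den) = 1; compare against these criteria.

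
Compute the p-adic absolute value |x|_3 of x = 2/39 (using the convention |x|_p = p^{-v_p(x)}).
|2/39|_3 = 3

Step 1 — compute v_3(x) by factoring powers of 3 out of the numerator and denominator: v_3(2/39) = -1. Step 2 — apply |x|_p = p^{-v_p(x)} = 3^{1} = 3.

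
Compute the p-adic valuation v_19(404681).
v_19(404681) = 3

v_19(n) is the largest exponent k such that 19^k divides n. Factor out: 404681 = 19^3 · 59. (Sign doesn't affect v_p.) So v_19(404681) = 3.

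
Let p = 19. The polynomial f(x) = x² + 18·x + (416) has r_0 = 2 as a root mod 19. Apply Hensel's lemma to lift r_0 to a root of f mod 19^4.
r_3 = 4543 (mod 130321)

Hensel: r_{i+1} = r_i − f(r_i)·(f′(r_i))^{-1} mod 19^{i+2}, f′(x) = 2x + 18. Iterate:
  r_0 = 2 (mod 19)
  r_1 = 211 (mod 361)
  r_2 = 4543 (mod 6859)
  r_3 = 4543 (mod 130321)
Final: r = 4543 satisfies f(r) ≡ 0 mod 19^4.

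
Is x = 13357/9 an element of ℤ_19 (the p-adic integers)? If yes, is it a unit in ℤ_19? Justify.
x ∈ ℤ_19 but not a unit; v_19(x) = 2 > 0

ℤ_19 = {x ∈ ℚ_19 : v_19(x) ≥ 0} and ℤ_19^× = {x ∈ ℤ_19 : v_19(x) = 0}. Here v_19(13357/9) = v_19(num) − v_19(den) = 2; compare against these criteria.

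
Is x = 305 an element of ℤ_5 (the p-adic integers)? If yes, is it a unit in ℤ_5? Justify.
x ∈ ℤ_5 but not a unit; v_5(x) = 1 > 0

ℤ_5 = {x ∈ ℚ_5 : v_5(x) ≥ 0} and ℤ_5^× = {x ∈ ℤ_5 : v_5(x) = 0}. Here v_5(305) = v_5(num) − v_5(den) = 1; compare against these criteria.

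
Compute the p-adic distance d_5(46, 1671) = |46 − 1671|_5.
d_5(46, 1671) = 1/125

Step 1 — x − y = 46 − 1671 = -1625. Step 2 — v_5(-1625) = 3 (factor: -1625 = −(5^3 · 13); the sign does not affect v_p). Step 3 — |x − y|_5 = 5^{-3} = 1/125.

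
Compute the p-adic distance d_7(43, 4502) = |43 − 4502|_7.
d_7(43, 4502) = 1/343

Step 1 — x − y = 43 − 4502 = -4459. Step 2 — v_7(-4459) = 3 (factor: -4459 = −(7^3 · 13); the sign does not affect v_p). Step 3 — |x − y|_7 = 7^{-3} = 1/343.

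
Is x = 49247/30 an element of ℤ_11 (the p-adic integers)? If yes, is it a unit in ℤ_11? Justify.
x ∈ ℤ_11 but not a unit; v_11(x) = 3 > 0

ℤ_11 = {x ∈ ℚ_11 : v_11(x) ≥ 0} and ℤ_11^× = {x ∈ ℤ_11 : v_11(x) = 0}. Here v_11(49247/30) = v_11(num) − v_11(den) = 3; compare against these criteria.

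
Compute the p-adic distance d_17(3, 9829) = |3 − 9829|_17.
d_17(3, 9829) = 1/4913

Step 1 — x − y = 3 − 9829 = -9826. Step 2 — v_17(-9826) = 3 (factor: -9826 = −(17^3 · 2); the sign does not affect v_p). Step 3 — |x − y|_17 = 17^{-3} = 1/4913.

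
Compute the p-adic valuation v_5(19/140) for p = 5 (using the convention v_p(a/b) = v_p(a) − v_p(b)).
v_5(19/140) = -1

Factor powers of 5 from the numerator and denominator of the reduced fraction: 19 = 5^0 · 19 and 140 = 5^1 · 28. Apply v_p(a/b) = v_p(a) − v_p(b): v_5(19/140) = 0 − 1 = -1.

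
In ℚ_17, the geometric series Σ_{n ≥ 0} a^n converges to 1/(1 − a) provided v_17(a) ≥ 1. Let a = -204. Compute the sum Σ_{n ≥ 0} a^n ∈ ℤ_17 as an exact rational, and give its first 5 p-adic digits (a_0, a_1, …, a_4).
Σ a^n = 1/(1 − a) = 1/205;  first 5 digits = (1, 5, 7, 14, 13)

v_17(a) = 1 ≥ 1, so the series converges in ℤ_17 to 1/(1 − a) = 1/(1 − (-204)) = 1/205. Expand this rational in ℤ_17: compute digits iteratively via d_i = x_i mod 17, x_{i+1} = (x_i − d_i)/17. The first 5 digits are (1, 5, 7, 14, 13).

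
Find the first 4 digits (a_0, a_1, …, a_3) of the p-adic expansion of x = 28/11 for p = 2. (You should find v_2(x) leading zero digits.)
(a_0, …, a_3) = (0, 0, 1, 0)

v_2(28/11) = 2, so a_0 = ... = a_1 = 0. Factor out: x = 2^2 · u with u = 7/11 a unit in ℤ_2. Expand u iteratively via a_{v+i} = u_i mod 2, u_{i+1} = (u_i − a_{v+i})/2:
  u_0 = 7/11;  a_2 = 1;  u_1 = (u_0 − 1)/2 = -2/11
  u_1 = -2/11;  a_3 = 0;  u_2 = (u_1 − 0)/2 = -1/11
Digits: (0, 0, 1, 0).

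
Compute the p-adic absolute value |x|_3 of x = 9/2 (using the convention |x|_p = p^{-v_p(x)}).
|9/2|_3 = 1/9

Step 1 — compute v_3(x) by factoring powers of 3 out of the numerator and denominator: v_3(9/2) = 2. Step 2 — apply |x|_p = p^{-v_p(x)} = 3^{-2} = 1/9.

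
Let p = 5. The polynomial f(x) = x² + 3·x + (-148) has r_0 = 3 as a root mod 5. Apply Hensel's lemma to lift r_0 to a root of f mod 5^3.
r_2 = 98 (mod 125)

Hensel: r_{i+1} = r_i − f(r_i)·(f′(r_i))^{-1} mod 5^{i+2}, f′(x) = 2x + 3. Iterate:
  r_0 = 3 (mod 5)
  r_1 = 23 (mod 25)
  r_2 = 98 (mod 125)
Final: r = 98 satisfies f(r) ≡ 0 mod 5^3.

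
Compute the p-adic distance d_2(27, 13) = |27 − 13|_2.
d_2(27, 13) = 1/2

Step 1 — x − y = 27 − 13 = 14. Step 2 — v_2(14) = 1 (factor: 14 = (2^1 · 7); the sign does not affect v_p). Step 3 — |x − y|_2 = 2^{-1} = 1/2.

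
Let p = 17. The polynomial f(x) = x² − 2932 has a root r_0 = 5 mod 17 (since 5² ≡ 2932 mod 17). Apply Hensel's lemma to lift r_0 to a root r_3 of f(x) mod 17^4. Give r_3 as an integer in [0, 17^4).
r_3 = 27086 (mod 83521)

Hensel's recurrence: r_{i+1} = r_i − f(r_i)·(f′(r_i))^{-1} mod 17^{i+2}, with f′(x) = 2x. Iterate:
  r_0 = 5 (mod 17)
  r_1 = 209 (mod 289)
  r_2 = 2521 (mod 4913)
  r_3 = 27086 (mod 83521)
Final: r_3 = 27086, and one checks f(r_3) ≡ 0 mod 17^4.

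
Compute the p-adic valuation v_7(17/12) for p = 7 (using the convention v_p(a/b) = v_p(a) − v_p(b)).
v_7(17/12) = 0

Factor powers of 7 from the numerator and denominator of the reduced fraction: 17 = 7^0 · 17 and 12 = 7^0 · 12. Apply v_p(a/b) = v_p(a) − v_p(b): v_7(17/12) = 0 − 0 = 0.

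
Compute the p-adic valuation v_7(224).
v_7(224) = 1

v_7(n) is the largest exponent k such that 7^k divides n. Factor out: 224 = 7^1 · 32. (Sign doesn't affect v_p.) So v_7(224) = 1.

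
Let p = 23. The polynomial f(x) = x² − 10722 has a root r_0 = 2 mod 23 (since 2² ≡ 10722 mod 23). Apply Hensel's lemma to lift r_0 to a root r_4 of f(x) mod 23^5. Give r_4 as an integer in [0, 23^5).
r_4 = 2720948 (mod 6436343)

Hensel's recurrence: r_{i+1} = r_i − f(r_i)·(f′(r_i))^{-1} mod 23^{i+2}, with f′(x) = 2x. Iterate:
  r_0 = 2 (mod 23)
  r_1 = 301 (mod 529)
  r_2 = 7707 (mod 12167)
  r_3 = 202379 (mod 279841)
  r_4 = 2720948 (mod 6436343)
Final: r_4 = 2720948, and one checks f(r_4) ≡ 0 mod 23^5.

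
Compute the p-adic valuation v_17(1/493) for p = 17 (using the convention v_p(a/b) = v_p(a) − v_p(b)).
v_17(1/493) = -1

Factor powers of 17 from the numerator and denominator of the reduced fraction: 1 = 17^0 · 1 and 493 = 17^1 · 29. Apply v_p(a/b) = v_p(a) − v_p(b): v_17(1/493) = 0 − 1 = -1.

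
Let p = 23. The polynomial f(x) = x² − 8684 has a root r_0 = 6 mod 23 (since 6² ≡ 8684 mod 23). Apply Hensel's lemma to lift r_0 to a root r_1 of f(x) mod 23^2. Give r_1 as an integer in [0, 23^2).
r_1 = 374 (mod 529)

Hensel's recurrence: r_{i+1} = r_i − f(r_i)·(f′(r_i))^{-1} mod 23^{i+2}, with f′(x) = 2x. Iterate:
  r_0 = 6 (mod 23)
  r_1 = 374 (mod 529)
Final: r_1 = 374, and one checks f(r_1) ≡ 0 mod 23^2.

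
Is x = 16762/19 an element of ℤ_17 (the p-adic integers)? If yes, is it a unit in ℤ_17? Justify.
x ∈ ℤ_17 but not a unit; v_17(x) = 2 > 0

ℤ_17 = {x ∈ ℚ_17 : v_17(x) ≥ 0} and ℤ_17^× = {x ∈ ℤ_17 : v_17(x) = 0}. Here v_17(16762/19) = v_17(num) − v_17(den) = 2; compare against these criteria.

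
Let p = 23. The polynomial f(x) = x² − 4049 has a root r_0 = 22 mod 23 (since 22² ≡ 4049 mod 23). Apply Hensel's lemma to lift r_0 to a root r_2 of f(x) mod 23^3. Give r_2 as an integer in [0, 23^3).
r_2 = 2207 (mod 12167)

Hensel's recurrence: r_{i+1} = r_i − f(r_i)·(f′(r_i))^{-1} mod 23^{i+2}, with f′(x) = 2x. Iterate:
  r_0 = 22 (mod 23)
  r_1 = 91 (mod 529)
  r_2 = 2207 (mod 12167)
Final: r_2 = 2207, and one checks f(r_2) ≡ 0 mod 23^3.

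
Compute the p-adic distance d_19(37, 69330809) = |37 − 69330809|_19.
d_19(37, 69330809) = 1/2476099

Step 1 — x − y = 37 − 69330809 = -69330772. Step 2 — v_19(-69330772) = 5 (factor: -69330772 = −(19^5 · 28); the sign does not affect v_p). Step 3 — |x − y|_19 = 19^{-5} = 1/2476099.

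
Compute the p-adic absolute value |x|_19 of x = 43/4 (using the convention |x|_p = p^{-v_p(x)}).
|43/4|_19 = 1

Step 1 — compute v_19(x) by factoring powers of 19 out of the numerator and denominator: v_19(43/4) = 0. Step 2 — apply |x|_p = p^{-v_p(x)} = 19^{0} = 1.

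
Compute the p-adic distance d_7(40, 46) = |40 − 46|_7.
d_7(40, 46) = 1

Step 1 — x − y = 40 − 46 = -6. Step 2 — v_7(-6) = 0 (factor: -6 = −(7^0 · 6); the sign does not affect v_p). Step 3 — |x − y|_7 = 7^{0} = 1.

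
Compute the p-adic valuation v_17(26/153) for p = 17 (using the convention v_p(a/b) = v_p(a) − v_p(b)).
v_17(26/153) = -1

Factor powers of 17 from the numerator and denominator of the reduced fraction: 26 = 17^0 · 26 and 153 = 17^1 · 9. Apply v_p(a/b) = v_p(a) − v_p(b): v_17(26/153) = 0 − 1 = -1.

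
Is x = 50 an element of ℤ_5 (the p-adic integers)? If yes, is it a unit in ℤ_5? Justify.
x ∈ ℤ_5 but not a unit; v_5(x) = 2 > 0

ℤ_5 = {x ∈ ℚ_5 : v_5(x) ≥ 0} and ℤ_5^× = {x ∈ ℤ_5 : v_5(x) = 0}. Here v_5(50) = v_5(num) − v_5(den) = 2; compare against these criteria.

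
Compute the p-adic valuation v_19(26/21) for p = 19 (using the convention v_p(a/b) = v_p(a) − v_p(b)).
v_19(26/21) = 0

Factor powers of 19 from the numerator and denominator of the reduced fraction: 26 = 19^0 · 26 and 21 = 19^0 · 21. Apply v_p(a/b) = v_p(a) − v_p(b): v_19(26/21) = 0 − 0 = 0.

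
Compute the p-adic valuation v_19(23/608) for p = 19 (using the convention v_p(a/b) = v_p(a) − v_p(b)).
v_19(23/608) = -1

Factor powers of 19 from the numerator and denominator of the reduced fraction: 23 = 19^0 · 23 and 608 = 19^1 · 32. Apply v_p(a/b) = v_p(a) − v_p(b): v_19(23/608) = 0 − 1 = -1.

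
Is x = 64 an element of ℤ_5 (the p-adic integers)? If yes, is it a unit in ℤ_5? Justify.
x ∈ ℤ_5^× (unit); v_5(x) = 0

ℤ_5 = {x ∈ ℚ_5 : v_5(x) ≥ 0} and ℤ_5^× = {x ∈ ℤ_5 : v_5(x) = 0}. Here v_5(64) = v_5(num) − v_5(den) = 0; compare against these criteria.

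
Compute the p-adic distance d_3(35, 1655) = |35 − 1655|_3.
d_3(35, 1655) = 1/81

Step 1 — x − y = 35 − 1655 = -1620. Step 2 — v_3(-1620) = 4 (factor: -1620 = −(3^4 · 20); the sign does not affect v_p). Step 3 — |x − y|_3 = 3^{-4} = 1/81.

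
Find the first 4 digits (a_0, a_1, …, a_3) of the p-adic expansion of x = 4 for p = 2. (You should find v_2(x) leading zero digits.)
(a_0, …, a_3) = (0, 0, 1, 0)

v_2(4) = 2, so a_0 = ... = a_1 = 0. Factor out: x = 2^2 · u with u = 1 a unit in ℤ_2. Expand u iteratively via a_{v+i} = u_i mod 2, u_{i+1} = (u_i − a_{v+i})/2:
  u_0 = 1;  a_2 = 1;  u_1 = (u_0 − 1)/2 = 0
  u_1 = 0;  a_3 = 0;  u_2 = (u_1 − 0)/2 = 0
Digits: (0, 0, 1, 0).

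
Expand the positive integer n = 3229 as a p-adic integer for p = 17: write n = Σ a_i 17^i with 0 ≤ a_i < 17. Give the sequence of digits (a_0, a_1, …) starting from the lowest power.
(a_0, a_1, …) = (16, 2, 11)

Repeated division by 17 gives the digits low-to-high: 3229 = 16 + 2·17^1 + 11·17^2. Digit sequence: (16, 2, 11).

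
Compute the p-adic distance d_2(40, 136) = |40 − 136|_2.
d_2(40, 136) = 1/32

Step 1 — x − y = 40 − 136 = -96. Step 2 — v_2(-96) = 5 (factor: -96 = −(2^5 · 3); the sign does not affect v_p). Step 3 — |x − y|_2 = 2^{-5} = 1/32.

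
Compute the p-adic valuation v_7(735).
v_7(735) = 2

v_7(n) is the largest exponent k such that 7^k divides n. Factor out: 735 = 7^2 · 15. (Sign doesn't affect v_p.) So v_7(735) = 2.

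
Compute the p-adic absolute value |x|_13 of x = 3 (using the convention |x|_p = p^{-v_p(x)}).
|3|_13 = 1

Step 1 — compute v_13(x) by factoring powers of 13 out of the numerator and denominator: v_13(3) = 0. Step 2 — apply |x|_p = p^{-v_p(x)} = 13^{0} = 1.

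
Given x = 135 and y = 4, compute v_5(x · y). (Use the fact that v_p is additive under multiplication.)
v_5(540) = 1

v_p(x) = 1 (factor: 135 = 5^1 · 27); v_p(y) = 0 (factor: 4 = 5^0 · 4). Additivity: v_p(xy) = v_p(x) + v_p(y) = 1 + 0 = 1. (Direct check: xy = 540 = 5^1 · (108).)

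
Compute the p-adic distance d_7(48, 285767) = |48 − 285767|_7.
d_7(48, 285767) = 1/16807

Step 1 — x − y = 48 − 285767 = -285719. Step 2 — v_7(-285719) = 5 (factor: -285719 = −(7^5 · 17); the sign does not affect v_p). Step 3 — |x − y|_7 = 7^{-5} = 1/16807.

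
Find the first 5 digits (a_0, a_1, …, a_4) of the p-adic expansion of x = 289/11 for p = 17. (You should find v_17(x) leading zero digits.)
(a_0, …, a_4) = (0, 0, 14, 10, 4)

v_17(289/11) = 2, so a_0 = ... = a_1 = 0. Factor out: x = 17^2 · u with u = 1/11 a unit in ℤ_17. Expand u iteratively via a_{v+i} = u_i mod 17, u_{i+1} = (u_i − a_{v+i})/17:
  u_0 = 1/11;  a_2 = 14;  u_1 = (u_0 − 14)/17 = -9/11
  u_1 = -9/11;  a_3 = 10;  u_2 = (u_1 − 10)/17 = -7/11
  u_2 = -7/11;  a_4 = 4;  u_3 = (u_2 − 4)/17 = -3/11
Digits: (0, 0, 14, 10, 4).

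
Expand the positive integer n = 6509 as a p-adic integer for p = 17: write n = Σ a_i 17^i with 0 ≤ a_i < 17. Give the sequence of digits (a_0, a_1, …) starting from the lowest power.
(a_0, a_1, …) = (15, 8, 5, 1)

Repeated division by 17 gives the digits low-to-high: 6509 = 15 + 8·17^1 + 5·17^2 + 1·17^3. Digit sequence: (15, 8, 5, 1).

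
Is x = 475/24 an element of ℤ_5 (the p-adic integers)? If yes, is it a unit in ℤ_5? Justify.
x ∈ ℤ_5 but not a unit; v_5(x) = 2 > 0

ℤ_5 = {x ∈ ℚ_5 : v_5(x) ≥ 0} and ℤ_5^× = {x ∈ ℤ_5 : v_5(x) = 0}. Here v_5(475/24) = v_5(num) − v_5(den) = 2; compare against these criteria.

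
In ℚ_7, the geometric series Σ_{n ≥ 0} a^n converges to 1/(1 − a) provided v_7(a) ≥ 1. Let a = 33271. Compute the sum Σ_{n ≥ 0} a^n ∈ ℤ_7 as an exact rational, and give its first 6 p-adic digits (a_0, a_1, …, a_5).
Σ a^n = 1/(1 − a) = -1/33270;  first 6 digits = (1, 0, 0, 6, 6, 1)

v_7(a) = 3 ≥ 1, so the series converges in ℤ_7 to 1/(1 − a) = 1/(1 − 33271) = -1/33270. Expand this rational in ℤ_7: compute digits iteratively via d_i = x_i mod 7, x_{i+1} = (x_i − d_i)/7. The first 6 digits are (1, 0, 0, 6, 6, 1).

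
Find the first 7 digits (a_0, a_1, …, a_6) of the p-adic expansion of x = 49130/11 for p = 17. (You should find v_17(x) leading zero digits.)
(a_0, …, a_6) = (0, 0, 0, 4, 6, 12, 7)

v_17(49130/11) = 3, so a_0 = ... = a_2 = 0. Factor out: x = 17^3 · u with u = 10/11 a unit in ℤ_17. Expand u iteratively via a_{v+i} = u_i mod 17, u_{i+1} = (u_i − a_{v+i})/17:
  u_0 = 10/11;  a_3 = 4;  u_1 = (u_0 − 4)/17 = -2/11
  u_1 = -2/11;  a_4 = 6;  u_2 = (u_1 − 6)/17 = -4/11
  u_2 = -4/11;  a_5 = 12;  u_3 = (u_2 − 12)/17 = -8/11
  u_3 = -8/11;  a_6 = 7;  u_4 = (u_3 − 7)/17 = -5/11
Digits: (0, 0, 0, 4, 6, 12, 7).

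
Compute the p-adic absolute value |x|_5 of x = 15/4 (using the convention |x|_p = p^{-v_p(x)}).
|15/4|_5 = 1/5

Step 1 — compute v_5(x) by factoring powers of 5 out of the numerator and denominator: v_5(15/4) = 1. Step 2 — apply |x|_p = p^{-v_p(x)} = 5^{-1} = 1/5.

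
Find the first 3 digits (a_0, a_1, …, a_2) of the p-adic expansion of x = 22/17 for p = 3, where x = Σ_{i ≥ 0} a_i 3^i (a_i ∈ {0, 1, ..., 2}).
(a_0, …, a_2) = (2, 1, 1)

v_3(22/17) = 0 (numerator and denominator both coprime to 3), so x ∈ ℤ_3^×. Compute digits iteratively via a_i = x_i mod 3, x_{i+1} = (x_i − a_i)/3, with x_0 = x:
  x_0 = 22/17;  a_0 = 2;  x_1 = (x_0 − 2)/3 = -4/17
  x_1 = -4/17;  a_1 = 1;  x_2 = (x_1 − 1)/3 = -7/17
  x_2 = -7/17;  a_2 = 1;  x_3 = (x_2 − 1)/3 = -8/17
Digits: (2, 1, 1).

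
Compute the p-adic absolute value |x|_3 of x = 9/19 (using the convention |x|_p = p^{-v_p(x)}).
|9/19|_3 = 1/9

Step 1 — compute v_3(x) by factoring powers of 3 out of the numerator and denominator: v_3(9/19) = 2. Step 2 — apply |x|_p = p^{-v_p(x)} = 3^{-2} = 1/9.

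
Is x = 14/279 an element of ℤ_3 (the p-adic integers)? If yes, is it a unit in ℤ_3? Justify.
x ∉ ℤ_3 (v_3(x) = -2 < 0)

ℤ_3 = {x ∈ ℚ_3 : v_3(x) ≥ 0} and ℤ_3^× = {x ∈ ℤ_3 : v_3(x) = 0}. Here v_3(14/279) = v_3(num) − v_3(den) = -2; compare against these criteria.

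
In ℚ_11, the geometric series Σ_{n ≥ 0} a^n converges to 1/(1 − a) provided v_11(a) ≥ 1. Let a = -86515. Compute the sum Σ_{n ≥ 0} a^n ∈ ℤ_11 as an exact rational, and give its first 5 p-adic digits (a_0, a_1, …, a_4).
Σ a^n = 1/(1 − a) = 1/86516;  first 5 digits = (1, 0, 0, 1, 5)

v_11(a) = 3 ≥ 1, so the series converges in ℤ_11 to 1/(1 − a) = 1/(1 − (-86515)) = 1/86516. Expand this rational in ℤ_11: compute digits iteratively via d_i = x_i mod 11, x_{i+1} = (x_i − d_i)/11. The first 5 digits are (1, 0, 0, 1, 5).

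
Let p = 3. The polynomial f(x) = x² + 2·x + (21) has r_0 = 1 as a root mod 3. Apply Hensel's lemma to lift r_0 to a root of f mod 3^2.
r_1 = 4 (mod 9)

Hensel: r_{i+1} = r_i − f(r_i)·(f′(r_i))^{-1} mod 3^{i+2}, f′(x) = 2x + 2. Iterate:
  r_0 = 1 (mod 3)
  r_1 = 4 (mod 9)
Final: r = 4 satisfies f(r) ≡ 0 mod 3^2.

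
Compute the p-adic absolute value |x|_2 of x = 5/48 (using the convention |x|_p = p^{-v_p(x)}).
|5/48|_2 = 16

Step 1 — compute v_2(x) by factoring powers of 2 out of the numerator and denominator: v_2(5/48) = -4. Step 2 — apply |x|_p = p^{-v_p(x)} = 2^{4} = 16.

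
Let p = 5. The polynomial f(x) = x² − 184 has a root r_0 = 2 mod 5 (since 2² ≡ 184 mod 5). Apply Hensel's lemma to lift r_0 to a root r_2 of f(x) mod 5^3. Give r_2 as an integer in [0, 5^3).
r_2 = 72 (mod 125)

Hensel's recurrence: r_{i+1} = r_i − f(r_i)·(f′(r_i))^{-1} mod 5^{i+2}, with f′(x) = 2x. Iterate:
  r_0 = 2 (mod 5)
  r_1 = 22 (mod 25)
  r_2 = 72 (mod 125)
Final: r_2 = 72, and one checks f(r_2) ≡ 0 mod 5^3.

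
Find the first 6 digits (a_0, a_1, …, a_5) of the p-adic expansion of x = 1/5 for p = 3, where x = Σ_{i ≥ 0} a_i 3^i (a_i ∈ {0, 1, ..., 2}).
(a_0, …, a_5) = (2, 0, 1, 2, 1, 0)

v_3(1/5) = 0 (numerator and denominator both coprime to 3), so x ∈ ℤ_3^×. Compute digits iteratively via a_i = x_i mod 3, x_{i+1} = (x_i − a_i)/3, with x_0 = x:
  x_0 = 1/5;  a_0 = 2;  x_1 = (x_0 − 2)/3 = -3/5
  x_1 = -3/5;  a_1 = 0;  x_2 = (x_1 − 0)/3 = -1/5
  x_2 = -1/5;  a_2 = 1;  x_3 = (x_2 − 1)/3 = -2/5
  x_3 = -2/5;  a_3 = 2;  x_4 = (x_3 − 2)/3 = -4/5
  x_4 = -4/5;  a_4 = 1;  x_5 = (x_4 − 1)/3 = -3/5
  x_5 = -3/5;  a_5 = 0;  x_6 = (x_5 − 0)/3 = -1/5
Digits: (2, 0, 1, 2, 1, 0).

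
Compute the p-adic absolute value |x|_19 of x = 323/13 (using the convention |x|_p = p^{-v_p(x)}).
|323/13|_19 = 1/19

Step 1 — compute v_19(x) by factoring powers of 19 out of the numerator and denominator: v_19(323/13) = 1. Step 2 — apply |x|_p = p^{-v_p(x)} = 19^{-1} = 1/19.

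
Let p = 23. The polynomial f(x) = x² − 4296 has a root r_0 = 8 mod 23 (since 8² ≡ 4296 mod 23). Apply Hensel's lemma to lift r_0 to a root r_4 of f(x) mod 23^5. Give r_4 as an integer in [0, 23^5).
r_4 = 699875 (mod 6436343)

Hensel's recurrence: r_{i+1} = r_i − f(r_i)·(f′(r_i))^{-1} mod 23^{i+2}, with f′(x) = 2x. Iterate:
  r_0 = 8 (mod 23)
  r_1 = 8 (mod 529)
  r_2 = 6356 (mod 12167)
  r_3 = 140193 (mod 279841)
  r_4 = 699875 (mod 6436343)
Final: r_4 = 699875, and one checks f(r_4) ≡ 0 mod 23^5.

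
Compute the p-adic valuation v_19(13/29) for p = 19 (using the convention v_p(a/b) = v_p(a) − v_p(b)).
v_19(13/29) = 0

Factor powers of 19 from the numerator and denominator of the reduced fraction: 13 = 19^0 · 13 and 29 = 19^0 · 29. Apply v_p(a/b) = v_p(a) − v_p(b): v_19(13/29) = 0 − 0 = 0.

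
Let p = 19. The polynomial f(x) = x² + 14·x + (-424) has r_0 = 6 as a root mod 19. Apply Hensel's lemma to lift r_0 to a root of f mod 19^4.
r_3 = 62193 (mod 130321)

Hensel: r_{i+1} = r_i − f(r_i)·(f′(r_i))^{-1} mod 19^{i+2}, f′(x) = 2x + 14. Iterate:
  r_0 = 6 (mod 19)
  r_1 = 101 (mod 361)
  r_2 = 462 (mod 6859)
  r_3 = 62193 (mod 130321)
Final: r = 62193 satisfies f(r) ≡ 0 mod 19^4.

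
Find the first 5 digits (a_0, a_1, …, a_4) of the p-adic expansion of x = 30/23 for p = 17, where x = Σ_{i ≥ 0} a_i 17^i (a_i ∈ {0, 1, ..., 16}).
(a_0, …, a_4) = (5, 2, 8, 1, 11)

v_17(30/23) = 0 (numerator and denominator both coprime to 17), so x ∈ ℤ_17^×. Compute digits iteratively via a_i = x_i mod 17, x_{i+1} = (x_i − a_i)/17, with x_0 = x:
  x_0 = 30/23;  a_0 = 5;  x_1 = (x_0 − 5)/17 = -5/23
  x_1 = -5/23;  a_1 = 2;  x_2 = (x_1 − 2)/17 = -3/23
  x_2 = -3/23;  a_2 = 8;  x_3 = (x_2 − 8)/17 = -11/23
  x_3 = -11/23;  a_3 = 1;  x_4 = (x_3 − 1)/17 = -2/23
  x_4 = -2/23;  a_4 = 11;  x_5 = (x_4 − 11)/17 = -15/23
Digits: (5, 2, 8, 1, 11).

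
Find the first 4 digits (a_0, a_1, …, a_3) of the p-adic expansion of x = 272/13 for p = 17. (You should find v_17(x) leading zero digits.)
(a_0, …, a_3) = (0, 13, 15, 3)

v_17(272/13) = 1, so a_0 = ... = a_0 = 0. Factor out: x = 17^1 · u with u = 16/13 a unit in ℤ_17. Expand u iteratively via a_{v+i} = u_i mod 17, u_{i+1} = (u_i − a_{v+i})/17:
  u_0 = 16/13;  a_1 = 13;  u_1 = (u_0 − 13)/17 = -9/13
  u_1 = -9/13;  a_2 = 15;  u_2 = (u_1 − 15)/17 = -12/13
  u_2 = -12/13;  a_3 = 3;  u_3 = (u_2 − 3)/17 = -3/13
Digits: (0, 13, 15, 3).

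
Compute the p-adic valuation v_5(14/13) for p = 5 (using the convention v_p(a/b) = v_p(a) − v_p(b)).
v_5(14/13) = 0

Factor powers of 5 from the numerator and denominator of the reduced fraction: 14 = 5^0 · 14 and 13 = 5^0 · 13. Apply v_p(a/b) = v_p(a) − v_p(b): v_5(14/13) = 0 − 0 = 0.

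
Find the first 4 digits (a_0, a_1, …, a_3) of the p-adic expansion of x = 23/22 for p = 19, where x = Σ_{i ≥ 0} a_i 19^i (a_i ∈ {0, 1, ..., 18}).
(a_0, …, a_3) = (14, 14, 7, 16)

v_19(23/22) = 0 (numerator and denominator both coprime to 19), so x ∈ ℤ_19^×. Compute digits iteratively via a_i = x_i mod 19, x_{i+1} = (x_i − a_i)/19, with x_0 = x:
  x_0 = 23/22;  a_0 = 14;  x_1 = (x_0 − 14)/19 = -15/22
  x_1 = -15/22;  a_1 = 14;  x_2 = (x_1 − 14)/19 = -17/22
  x_2 = -17/22;  a_2 = 7;  x_3 = (x_2 − 7)/19 = -9/22
  x_3 = -9/22;  a_3 = 16;  x_4 = (x_3 − 16)/19 = -19/22
Digits: (14, 14, 7, 16).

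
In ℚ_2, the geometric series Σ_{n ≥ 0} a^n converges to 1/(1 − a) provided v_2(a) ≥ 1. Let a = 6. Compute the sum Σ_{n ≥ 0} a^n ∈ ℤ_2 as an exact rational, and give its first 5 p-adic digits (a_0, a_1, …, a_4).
Σ a^n = 1/(1 − a) = -1/5;  first 5 digits = (1, 1, 0, 0, 1)

v_2(a) = 1 ≥ 1, so the series converges in ℤ_2 to 1/(1 − a) = 1/(1 − 6) = -1/5. Expand this rational in ℤ_2: compute digits iteratively via d_i = x_i mod 2, x_{i+1} = (x_i − d_i)/2. The first 5 digits are (1, 1, 0, 0, 1).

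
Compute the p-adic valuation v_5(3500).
v_5(3500) = 3

v_5(n) is the largest exponent k such that 5^k divides n. Factor out: 3500 = 5^3 · 28. (Sign doesn't affect v_p.) So v_5(3500) = 3.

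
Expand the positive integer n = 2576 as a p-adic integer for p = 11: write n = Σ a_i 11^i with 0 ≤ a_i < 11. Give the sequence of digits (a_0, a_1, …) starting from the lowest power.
(a_0, a_1, …) = (2, 3, 10, 1)

Repeated division by 11 gives the digits low-to-high: 2576 = 2 + 3·11^1 + 10·11^2 + 1·11^3. Digit sequence: (2, 3, 10, 1).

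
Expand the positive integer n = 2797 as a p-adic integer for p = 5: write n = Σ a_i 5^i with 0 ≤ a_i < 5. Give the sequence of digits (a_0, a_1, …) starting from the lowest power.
(a_0, a_1, …) = (2, 4, 1, 2, 4)

Repeated division by 5 gives the digits low-to-high: 2797 = 2 + 4·5^1 + 1·5^2 + 2·5^3 + 4·5^4. Digit sequence: (2, 4, 1, 2, 4).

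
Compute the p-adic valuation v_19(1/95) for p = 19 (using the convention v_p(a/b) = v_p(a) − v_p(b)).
v_19(1/95) = -1

Factor powers of 19 from the numerator and denominator of the reduced fraction: 1 = 19^0 · 1 and 95 = 19^1 · 5. Apply v_p(a/b) = v_p(a) − v_p(b): v_19(1/95) = 0 − 1 = -1.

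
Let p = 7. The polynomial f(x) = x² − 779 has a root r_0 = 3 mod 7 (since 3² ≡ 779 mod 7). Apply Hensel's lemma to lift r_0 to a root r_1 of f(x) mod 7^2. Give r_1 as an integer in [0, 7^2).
r_1 = 17 (mod 49)

Hensel's recurrence: r_{i+1} = r_i − f(r_i)·(f′(r_i))^{-1} mod 7^{i+2}, with f′(x) = 2x. Iterate:
  r_0 = 3 (mod 7)
  r_1 = 17 (mod 49)
Final: r_1 = 17, and one checks f(r_1) ≡ 0 mod 7^2.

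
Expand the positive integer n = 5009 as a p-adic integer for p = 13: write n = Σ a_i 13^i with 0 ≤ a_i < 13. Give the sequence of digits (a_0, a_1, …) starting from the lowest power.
(a_0, a_1, …) = (4, 8, 3, 2)

Repeated division by 13 gives the digits low-to-high: 5009 = 4 + 8·13^1 + 3·13^2 + 2·13^3. Digit sequence: (4, 8, 3, 2).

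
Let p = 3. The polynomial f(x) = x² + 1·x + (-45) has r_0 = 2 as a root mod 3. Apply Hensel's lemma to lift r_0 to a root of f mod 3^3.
r_2 = 8 (mod 27)

Hensel: r_{i+1} = r_i − f(r_i)·(f′(r_i))^{-1} mod 3^{i+2}, f′(x) = 2x + 1. Iterate:
  r_0 = 2 (mod 3)
  r_1 = 8 (mod 9)
  r_2 = 8 (mod 27)
Final: r = 8 satisfies f(r) ≡ 0 mod 3^3.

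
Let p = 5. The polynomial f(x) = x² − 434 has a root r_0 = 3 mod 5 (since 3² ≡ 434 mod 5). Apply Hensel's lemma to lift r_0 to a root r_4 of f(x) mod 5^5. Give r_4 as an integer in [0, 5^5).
r_4 = 178 (mod 3125)

Hensel's recurrence: r_{i+1} = r_i − f(r_i)·(f′(r_i))^{-1} mod 5^{i+2}, with f′(x) = 2x. Iterate:
  r_0 = 3 (mod 5)
  r_1 = 3 (mod 25)
  r_2 = 53 (mod 125)
  r_3 = 178 (mod 625)
  r_4 = 178 (mod 3125)
Final: r_4 = 178, and one checks f(r_4) ≡ 0 mod 5^5.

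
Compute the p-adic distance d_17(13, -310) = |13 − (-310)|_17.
d_17(13, -310) = 1/17

Step 1 — x − y = 13 − (-310) = 323. Step 2 — v_17(323) = 1 (factor: 323 = (17^1 · 19); the sign does not affect v_p). Step 3 — |x − y|_17 = 17^{-1} = 1/17.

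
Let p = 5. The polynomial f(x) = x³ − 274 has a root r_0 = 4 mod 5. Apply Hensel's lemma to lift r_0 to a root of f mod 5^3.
r_2 = 49 (mod 125)

Hensel: r_{i+1} = r_i − f(r_i)/f′(r_i) mod 5^{i+2}, where f′(x) = 3x². Iterate:
  r_0 = 4 (mod 5)
  r_1 = 24 (mod 25)
  r_2 = 49 (mod 125)
Final: r = 49 with f(r) ≡ 0 mod 5^3.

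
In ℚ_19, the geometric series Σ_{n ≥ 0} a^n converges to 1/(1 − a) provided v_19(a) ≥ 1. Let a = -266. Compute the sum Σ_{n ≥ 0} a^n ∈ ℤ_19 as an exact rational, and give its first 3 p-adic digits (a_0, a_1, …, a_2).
Σ a^n = 1/(1 − a) = 1/267;  first 3 digits = (1, 5, 5)

v_19(a) = 1 ≥ 1, so the series converges in ℤ_19 to 1/(1 − a) = 1/(1 − (-266)) = 1/267. Expand this rational in ℤ_19: compute digits iteratively via d_i = x_i mod 19, x_{i+1} = (x_i − d_i)/19. The first 3 digits are (1, 5, 5).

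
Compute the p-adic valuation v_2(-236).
v_2(-236) = 2

v_2(n) is the largest exponent k such that 2^k divides n. Factor out: -236 = -2^2 · 59. (Sign doesn't affect v_p.) So v_2(-236) = 2.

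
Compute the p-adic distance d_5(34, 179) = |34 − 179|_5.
d_5(34, 179) = 1/5

Step 1 — x − y = 34 − 179 = -145. Step 2 — v_5(-145) = 1 (factor: -145 = −(5^1 · 29); the sign does not affect v_p). Step 3 — |x − y|_5 = 5^{-1} = 1/5.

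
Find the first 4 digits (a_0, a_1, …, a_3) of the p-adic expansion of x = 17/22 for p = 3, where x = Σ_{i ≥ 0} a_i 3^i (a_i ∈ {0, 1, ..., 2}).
(a_0, …, a_3) = (2, 0, 0, 2)

v_3(17/22) = 0 (numerator and denominator both coprime to 3), so x ∈ ℤ_3^×. Compute digits iteratively via a_i = x_i mod 3, x_{i+1} = (x_i − a_i)/3, with x_0 = x:
  x_0 = 17/22;  a_0 = 2;  x_1 = (x_0 − 2)/3 = -9/22
  x_1 = -9/22;  a_1 = 0;  x_2 = (x_1 − 0)/3 = -3/22
  x_2 = -3/22;  a_2 = 0;  x_3 = (x_2 − 0)/3 = -1/22
  x_3 = -1/22;  a_3 = 2;  x_4 = (x_3 − 2)/3 = -15/22
Digits: (2, 0, 0, 2).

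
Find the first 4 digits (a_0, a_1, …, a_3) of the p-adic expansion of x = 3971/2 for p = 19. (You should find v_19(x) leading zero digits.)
(a_0, …, a_3) = (0, 0, 15, 9)

v_19(3971/2) = 2, so a_0 = ... = a_1 = 0. Factor out: x = 19^2 · u with u = 11/2 a unit in ℤ_19. Expand u iteratively via a_{v+i} = u_i mod 19, u_{i+1} = (u_i − a_{v+i})/19:
  u_0 = 11/2;  a_2 = 15;  u_1 = (u_0 − 15)/19 = -1/2
  u_1 = -1/2;  a_3 = 9;  u_2 = (u_1 − 9)/19 = -1/2
Digits: (0, 0, 15, 9).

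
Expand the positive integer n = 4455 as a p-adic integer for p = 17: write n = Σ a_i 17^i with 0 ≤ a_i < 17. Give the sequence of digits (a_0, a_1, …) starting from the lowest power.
(a_0, a_1, …) = (1, 7, 15)

Repeated division by 17 gives the digits low-to-high: 4455 = 1 + 7·17^1 + 15·17^2. Digit sequence: (1, 7, 15).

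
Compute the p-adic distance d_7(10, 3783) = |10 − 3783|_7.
d_7(10, 3783) = 1/343

Step 1 — x − y = 10 − 3783 = -3773. Step 2 — v_7(-3773) = 3 (factor: -3773 = −(7^3 · 11); the sign does not affect v_p). Step 3 — |x − y|_7 = 7^{-3} = 1/343.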